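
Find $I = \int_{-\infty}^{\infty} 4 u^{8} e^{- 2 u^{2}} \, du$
$\frac{105 \sqrt{2} \sqrt{\pi}}{128}$

Consider the simpler parametrised integral
$$J(a) = \int_{-\infty}^{\infty} 4 e^{- a u^{2}} \, du = \frac{4 \sqrt{\pi}}{\sqrt{a}}.$$

Differentiating under the integral sign brings down a factor of $(-u^2)$:
$$\frac{dJ}{da} = \int_{-\infty}^{\infty} - 4 u^{2} e^{- a u^{2}} \, du = - \frac{2 \sqrt{\pi}}{a^{\frac{3}{2}}}.$$

Repeating $4$ times in total — each differentiation brings down another $(-u^2)$ — gives
$$\frac{d^{4}J}{da^{4}} = \int_{-\infty}^{\infty} 4 u^{8} e^{- a u^{2}} \, du = \frac{105 \sqrt{\pi}}{4 a^{\frac{9}{2}}},$$
and the integrand here is exactly the target integrand, so $I = \frac{105 \sqrt{\pi}}{4 a^{\frac{9}{2}}}$.

Setting $a = 2$:
$$I = \frac{105 \sqrt{2} \sqrt{\pi}}{128}.$$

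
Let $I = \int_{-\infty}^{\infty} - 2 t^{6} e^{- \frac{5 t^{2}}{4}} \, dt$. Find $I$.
$- \frac{96 \sqrt{5} \sqrt{\pi}}{125}$

Consider the simpler parametrised integral
$$J(a) = \int_{-\infty}^{\infty} - 2 e^{- a t^{2}} \, dt = - \frac{2 \sqrt{\pi}}{\sqrt{a}}.$$

Differentiating under the integral sign brings down a factor of $(-t^2)$:
$$\frac{dJ}{da} = \int_{-\infty}^{\infty} 2 t^{2} e^{- a t^{2}} \, dt = \frac{\sqrt{\pi}}{a^{\frac{3}{2}}}.$$

Repeating $3$ times in total — each differentiation brings down another $(-t^2)$ — gives
$$\frac{d^{3}J}{da^{3}} = \int_{-\infty}^{\infty} 2 t^{6} e^{- a t^{2}} \, dt = \frac{15 \sqrt{\pi}}{4 a^{\frac{7}{2}}},$$
and the integrand here is $(-1)^{3}$ times the target integrand, so $I = (-1)^{3}\,\frac{d^{3}J}{da^{3}} = - \frac{15 \sqrt{\pi}}{4 a^{\frac{7}{2}}}$.

Setting $a = \frac{5}{4}$:
$$I = - \frac{96 \sqrt{5} \sqrt{\pi}}{125}.$$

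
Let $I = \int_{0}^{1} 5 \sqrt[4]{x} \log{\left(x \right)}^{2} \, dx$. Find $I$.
$\frac{128}{25}$

Consider the simpler parametrised integral
$$J(a) = \int_{0}^{1} 5 x^{a} \, dx = \frac{5}{a + 1}.$$

Differentiating under the integral sign brings down a factor of $\ln x$:
$$\frac{dJ}{da} = \int_{0}^{1} 5 x^{a} \log{\left(x \right)} \, dx = - \frac{5}{\left(a + 1\right)^{2}}.$$

Repeating twice in total — each differentiation brings down another $\ln x$ — gives
$$\frac{d^{2}J}{da^{2}} = \int_{0}^{1} 5 x^{a} \log{\left(x \right)}^{2} \, dx = \frac{10}{\left(a + 1\right)^{3}},$$
and the integrand here is exactly the target integrand, so $I = \frac{10}{\left(a + 1\right)^{3}}$.

Setting $a = \frac{1}{4}$:
$$I = \frac{128}{25}.$$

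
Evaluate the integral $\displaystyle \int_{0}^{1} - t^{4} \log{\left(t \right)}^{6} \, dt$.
$- \frac{144}{15625}$

Begin with the known integral
$$J(a) = \int_{0}^{1} - t^{a} \, dt = - \frac{1}{a + 1}.$$

Differentiating under the integral sign brings down a factor of $\ln t$:
$$\frac{dJ}{da} = \int_{0}^{1} - t^{a} \log{\left(t \right)} \, dt = \frac{1}{\left(a + 1\right)^{2}}.$$

Repeating $6$ times in total — each differentiation brings down another $\ln t$ — gives
$$\frac{d^{6}J}{da^{6}} = \int_{0}^{1} - t^{a} \log{\left(t \right)}^{6} \, dt = - \frac{720}{\left(a + 1\right)^{7}},$$
and the integrand here is exactly the target integrand, so $I = - \frac{720}{\left(a + 1\right)^{7}}$.

Setting $a = 4$:
$$I = - \frac{144}{15625}.$$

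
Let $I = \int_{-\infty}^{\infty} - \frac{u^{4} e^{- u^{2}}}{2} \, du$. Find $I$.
$- \frac{3 \sqrt{\pi}}{8}$

Consider the simpler parametrised integral
$$J(a) = \int_{-\infty}^{\infty} - \frac{e^{- a u^{2}}}{2} \, du = - \frac{\sqrt{\pi}}{2 \sqrt{a}}.$$

Differentiating under the integral sign brings down a factor of $(-u^2)$:
$$\frac{dJ}{da} = \int_{-\infty}^{\infty} \frac{u^{2} e^{- a u^{2}}}{2} \, du = \frac{\sqrt{\pi}}{4 a^{\frac{3}{2}}}.$$

Repeating twice in total — each differentiation brings down another $(-u^2)$ — gives
$$\frac{d^{2}J}{da^{2}} = \int_{-\infty}^{\infty} - \frac{u^{4} e^{- a u^{2}}}{2} \, du = - \frac{3 \sqrt{\pi}}{8 a^{\frac{5}{2}}},$$
and the integrand here is exactly the target integrand, so $I = - \frac{3 \sqrt{\pi}}{8 a^{\frac{5}{2}}}$.

Setting $a = 1$:
$$I = - \frac{3 \sqrt{\pi}}{8}.$$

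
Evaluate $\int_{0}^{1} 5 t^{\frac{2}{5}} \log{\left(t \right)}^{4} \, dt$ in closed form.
$\frac{375000}{16807}$

Begin with the known integral
$$J(a) = \int_{0}^{1} 5 t^{a} \, dt = \frac{5}{a + 1}.$$

Differentiating under the integral sign brings down a factor of $\ln t$:
$$\frac{dJ}{da} = \int_{0}^{1} 5 t^{a} \log{\left(t \right)} \, dt = - \frac{5}{\left(a + 1\right)^{2}}.$$

Repeating $4$ times in total — each differentiation brings down another $\ln t$ — gives
$$\frac{d^{4}J}{da^{4}} = \int_{0}^{1} 5 t^{a} \log{\left(t \right)}^{4} \, dt = \frac{120}{\left(a + 1\right)^{5}},$$
and the integrand here is exactly the target integrand, so $I = \frac{120}{\left(a + 1\right)^{5}}$.

Setting $a = \frac{2}{5}$:
$$I = \frac{375000}{16807}.$$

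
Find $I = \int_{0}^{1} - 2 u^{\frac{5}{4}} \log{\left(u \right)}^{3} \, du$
$\frac{1024}{2187}$

Begin with the known integral
$$J(a) = \int_{0}^{1} - 2 u^{a} \, du = - \frac{2}{a + 1}.$$

Differentiating under the integral sign brings down a factor of $\ln u$:
$$\frac{dJ}{da} = \int_{0}^{1} - 2 u^{a} \log{\left(u \right)} \, du = \frac{2}{\left(a + 1\right)^{2}}.$$

Repeating $3$ times in total — each differentiation brings down another $\ln u$ — gives
$$\frac{d^{3}J}{da^{3}} = \int_{0}^{1} - 2 u^{a} \log{\left(u \right)}^{3} \, du = \frac{12}{\left(a + 1\right)^{4}},$$
and the integrand here is exactly the target integrand, so $I = \frac{12}{\left(a + 1\right)^{4}}$.

Setting $a = \frac{5}{4}$:
$$I = \frac{1024}{2187}.$$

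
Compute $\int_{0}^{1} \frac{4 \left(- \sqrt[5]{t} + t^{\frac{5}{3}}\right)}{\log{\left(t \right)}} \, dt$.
$- \log{\left(\frac{6561}{160000} \right)}$

Replace the exponent $\frac{1}{5}$ by a parameter $a$: let $I(a) = \int_{0}^{1} \frac{4 \left(t^{\frac{5}{3}} - t^{a}\right)}{\log{\left(t \right)}} \, dt$.

Since $\dfrac{\partial}{\partial a}\,t^{a} = t^{a} \ln t$, the $\ln t$ in the denominator cancels and
$$\frac{dI}{da} = \int_{0}^{1} -4 t^{a} \, dt = -4 \left[\frac{t^{a+1}}{a+1}\right]_0^1 = - \frac{4}{a + 1}.$$

Integrating with respect to $a$ gives $I(a) = - \log{\left(\frac{81 \left(a + 1\right)^{4}}{4096} \right)} + C$.

At $a = \frac{5}{3}$ the integrand is identically $0$, so $I(\frac{5}{3}) = 0$. The closed form gives $0$, hence $C = 0$.

Setting $a = \frac{1}{5}$:
$$I = - \log{\left(\frac{6561}{160000} \right)}.$$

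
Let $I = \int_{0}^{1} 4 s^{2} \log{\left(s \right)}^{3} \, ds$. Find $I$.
$- \frac{8}{27}$

Start from the elementary integral
$$J(a) = \int_{0}^{1} 4 s^{a} \, ds = \frac{4}{a + 1}.$$

Differentiating under the integral sign brings down a factor of $\ln s$:
$$\frac{dJ}{da} = \int_{0}^{1} 4 s^{a} \log{\left(s \right)} \, ds = - \frac{4}{\left(a + 1\right)^{2}}.$$

Repeating $3$ times in total — each differentiation brings down another $\ln s$ — gives
$$\frac{d^{3}J}{da^{3}} = \int_{0}^{1} 4 s^{a} \log{\left(s \right)}^{3} \, ds = - \frac{24}{\left(a + 1\right)^{4}},$$
and the integrand here is exactly the target integrand, so $I = - \frac{24}{\left(a + 1\right)^{4}}$.

Setting $a = 2$:
$$I = - \frac{8}{27}.$$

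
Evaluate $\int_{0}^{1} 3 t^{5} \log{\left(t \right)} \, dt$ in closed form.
$- \frac{1}{12}$

Consider the simpler parametrised integral
$$J(a) = \int_{0}^{1} 3 t^{a} \, dt = \frac{3}{a + 1}.$$

Differentiating under the integral sign brings down a factor of $\ln t$:
$$\frac{dJ}{da} = \int_{0}^{1} 3 t^{a} \log{\left(t \right)} \, dt = - \frac{3}{\left(a + 1\right)^{2}}.$$

The integral on the left is $I$, so $I = - \frac{3}{\left(a + 1\right)^{2}}$.

Setting $a = 5$:
$$I = - \frac{1}{12}.$$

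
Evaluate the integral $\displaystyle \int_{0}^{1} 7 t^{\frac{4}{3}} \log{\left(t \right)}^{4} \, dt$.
$\frac{5832}{2401}$

Begin with the known integral
$$J(a) = \int_{0}^{1} 7 t^{a} \, dt = \frac{7}{a + 1}.$$

Differentiating under the integral sign brings down a factor of $\ln t$:
$$\frac{dJ}{da} = \int_{0}^{1} 7 t^{a} \log{\left(t \right)} \, dt = - \frac{7}{\left(a + 1\right)^{2}}.$$

Repeating $4$ times in total — each differentiation brings down another $\ln t$ — gives
$$\frac{d^{4}J}{da^{4}} = \int_{0}^{1} 7 t^{a} \log{\left(t \right)}^{4} \, dt = \frac{168}{\left(a + 1\right)^{5}},$$
and the integrand here is exactly the target integrand, so $I = \frac{168}{\left(a + 1\right)^{5}}$.

Setting $a = \frac{4}{3}$:
$$I = \frac{5832}{2401}.$$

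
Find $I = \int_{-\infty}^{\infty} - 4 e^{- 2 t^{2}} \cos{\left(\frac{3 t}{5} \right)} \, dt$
$- \frac{2 \sqrt{2} \sqrt{\pi}}{e^{\frac{9}{200}}}$

Let $b$ denote the cosine frequency and define $I(b) = \int_{-\infty}^{\infty} - 4 e^{- 2 t^{2}} \cos{\left(b t \right)} \, dt$.

Differentiating under the integral sign,
$$I'(b) = \int_{-\infty}^{\infty} 4 t e^{- 2 t^{2}} \sin{\left(b t \right)} \, dt.$$

Integrate $\int_{-\infty}^{\infty} t \sin(b t)\, e^{- 2 t^{2}}\, dt$ by parts with $u = \sin(b t)$ and $dv = t\, e^{- 2 t^{2}}\, dt$, giving $v = - \frac{e^{- 2 t^{2}}}{4}$. The boundary term vanishes and
$$\int_{-\infty}^{\infty} t \sin(b t)\, e^{- 2 t^{2}}\, dt = \frac{b}{4} \int_{-\infty}^{\infty} \cos(b t)\, e^{- 2 t^{2}}\, dt,$$
so $I'(b) = - \frac{b}{4}\, I(b)$.

This is a separable first-order ODE; solving with the initial condition $I(0) = \int_{-\infty}^{\infty} - 4 e^{- 2 t^{2}}\,dt = - 2 \sqrt{2} \sqrt{\pi}$ gives
$$I(b) = - 2 \sqrt{2} \sqrt{\pi} e^{- \frac{b^{2}}{8}}.$$

Setting $b = \frac{3}{5}$:
$$I = - \frac{2 \sqrt{2} \sqrt{\pi}}{e^{\frac{9}{200}}}.$$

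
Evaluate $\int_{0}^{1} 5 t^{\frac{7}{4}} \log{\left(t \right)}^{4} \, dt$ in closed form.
$\frac{122880}{161051}$

Consider the simpler parametrised integral
$$J(a) = \int_{0}^{1} 5 t^{a} \, dt = \frac{5}{a + 1}.$$

Differentiating under the integral sign brings down a factor of $\ln t$:
$$\frac{dJ}{da} = \int_{0}^{1} 5 t^{a} \log{\left(t \right)} \, dt = - \frac{5}{\left(a + 1\right)^{2}}.$$

Repeating $4$ times in total — each differentiation brings down another $\ln t$ — gives
$$\frac{d^{4}J}{da^{4}} = \int_{0}^{1} 5 t^{a} \log{\left(t \right)}^{4} \, dt = \frac{120}{\left(a + 1\right)^{5}},$$
and the integrand here is exactly the target integrand, so $I = \frac{120}{\left(a + 1\right)^{5}}$.

Setting $a = \frac{7}{4}$:
$$I = \frac{122880}{161051}.$$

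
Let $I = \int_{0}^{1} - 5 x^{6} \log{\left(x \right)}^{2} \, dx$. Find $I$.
$- \frac{10}{343}$

Consider the simpler parametrised integral
$$J(a) = \int_{0}^{1} - 5 x^{a} \, dx = - \frac{5}{a + 1}.$$

Differentiating under the integral sign brings down a factor of $\ln x$:
$$\frac{dJ}{da} = \int_{0}^{1} - 5 x^{a} \log{\left(x \right)} \, dx = \frac{5}{\left(a + 1\right)^{2}}.$$

Repeating twice in total — each differentiation brings down another $\ln x$ — gives
$$\frac{d^{2}J}{da^{2}} = \int_{0}^{1} - 5 x^{a} \log{\left(x \right)}^{2} \, dx = - \frac{10}{\left(a + 1\right)^{3}},$$
and the integrand here is exactly the target integrand, so $I = - \frac{10}{\left(a + 1\right)^{3}}$.

Setting $a = 6$:
$$I = - \frac{10}{343}.$$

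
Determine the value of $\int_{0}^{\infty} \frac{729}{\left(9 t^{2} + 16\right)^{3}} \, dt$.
$\frac{729 \pi}{16384}$

Recall the elementary integral
$$J(a) = \int_{0}^{\infty} \frac{1}{a^{2} + t^{2}} \, dt = \frac{\pi}{2 a}.$$

Differentiating under the integral sign with respect to $a$,
$$\frac{dJ}{da} = \int_{0}^{\infty} - \frac{2 a}{\left(a^{2} + t^{2}\right)^{2}} \, dt = - \frac{\pi}{2 a^{2}},$$
so $\int_{0}^{\infty} \frac{1}{\left(a^{2} + t^{2}\right)^{2}} \, dt = \frac{\pi}{4 a^{3}}$.

Repeating — each differentiation of $1/(t^2+a^2)^j$ produces $-2ja/(t^2+a^2)^{j+1}$ — and dividing through by $-2ja$ at each step yields, after $2$ differentiations in total,
$$\int_{0}^{\infty} \frac{1}{\left(a^{2} + t^{2}\right)^{3}} \, dt = \frac{3 \pi}{16 a^{5}}.$$

Setting $a = \frac{4}{3}$:
$$I = \frac{729 \pi}{16384}.$$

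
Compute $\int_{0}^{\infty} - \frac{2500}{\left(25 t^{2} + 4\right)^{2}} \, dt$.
$- \frac{125 \pi}{8}$

Begin with the known result
$$J(a) = \int_{0}^{\infty} - \frac{4}{a^{2} + t^{2}} \, dt = - \frac{2 \pi}{a}.$$

Differentiating under the integral sign with respect to $a$,
$$\frac{dJ}{da} = \int_{0}^{\infty} \frac{8 a}{\left(a^{2} + t^{2}\right)^{2}} \, dt = \frac{2 \pi}{a^{2}},$$
so $\int_{0}^{\infty} - \frac{4}{\left(a^{2} + t^{2}\right)^{2}} \, dt = - \frac{\pi}{a^{3}}$.

Setting $a = \frac{2}{5}$:
$$I = - \frac{125 \pi}{8}.$$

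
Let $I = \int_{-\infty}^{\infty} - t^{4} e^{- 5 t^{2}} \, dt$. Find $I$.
$- \frac{3 \sqrt{5} \sqrt{\pi}}{500}$

Begin with the known integral
$$J(a) = \int_{-\infty}^{\infty} - e^{- a t^{2}} \, dt = - \frac{\sqrt{\pi}}{\sqrt{a}}.$$

Differentiating under the integral sign brings down a factor of $(-t^2)$:
$$\frac{dJ}{da} = \int_{-\infty}^{\infty} t^{2} e^{- a t^{2}} \, dt = \frac{\sqrt{\pi}}{2 a^{\frac{3}{2}}}.$$

Repeating twice in total — each differentiation brings down another $(-t^2)$ — gives
$$\frac{d^{2}J}{da^{2}} = \int_{-\infty}^{\infty} - t^{4} e^{- a t^{2}} \, dt = - \frac{3 \sqrt{\pi}}{4 a^{\frac{5}{2}}},$$
and the integrand here is exactly the target integrand, so $I = - \frac{3 \sqrt{\pi}}{4 a^{\frac{5}{2}}}$.

Setting $a = 5$:
$$I = - \frac{3 \sqrt{5} \sqrt{\pi}}{500}.$$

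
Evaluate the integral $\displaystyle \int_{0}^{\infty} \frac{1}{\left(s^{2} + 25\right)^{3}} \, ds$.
$\frac{3 \pi}{50000}$

Recall the elementary integral
$$J(a) = \int_{0}^{\infty} \frac{1}{a^{2} + s^{2}} \, ds = \frac{\pi}{2 a}.$$

Differentiating under the integral sign with respect to $a$,
$$\frac{dJ}{da} = \int_{0}^{\infty} - \frac{2 a}{\left(a^{2} + s^{2}\right)^{2}} \, ds = - \frac{\pi}{2 a^{2}},$$
so $\int_{0}^{\infty} \frac{1}{\left(a^{2} + s^{2}\right)^{2}} \, ds = \frac{\pi}{4 a^{3}}$.

Repeating — each differentiation of $1/(s^2+a^2)^j$ produces $-2ja/(s^2+a^2)^{j+1}$ — and dividing through by $-2ja$ at each step yields, after $2$ differentiations in total,
$$\int_{0}^{\infty} \frac{1}{\left(a^{2} + s^{2}\right)^{3}} \, ds = \frac{3 \pi}{16 a^{5}}.$$

Setting $a = 5$:
$$I = \frac{3 \pi}{50000}.$$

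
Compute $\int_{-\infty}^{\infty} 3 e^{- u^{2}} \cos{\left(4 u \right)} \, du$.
$\frac{3 \sqrt{\pi}}{e^{4}}$

Treat the cosine frequency as a parameter and define $I(b) = \int_{-\infty}^{\infty} 3 e^{- u^{2}} \cos{\left(b u \right)} \, du$.

Differentiating under the integral sign,
$$I'(b) = \int_{-\infty}^{\infty} - 3 u e^{- u^{2}} \sin{\left(b u \right)} \, du.$$

Integrate $\int_{-\infty}^{\infty} u \sin(b u)\, e^{- u^{2}}\, du$ by parts with $w = \sin(b u)$ and $dv = u\, e^{- u^{2}}\, du$, giving $v = - \frac{e^{- u^{2}}}{2}$. The boundary term vanishes and
$$\int_{-\infty}^{\infty} u \sin(b u)\, e^{- u^{2}}\, du = \frac{b}{2} \int_{-\infty}^{\infty} \cos(b u)\, e^{- u^{2}}\, du,$$
so $I'(b) = - \frac{b}{2}\, I(b)$.

This is a separable first-order ODE; solving with the initial condition $I(0) = \int_{-\infty}^{\infty} 3 e^{- u^{2}}\,du = 3 \sqrt{\pi}$ gives
$$I(b) = 3 \sqrt{\pi} e^{- \frac{b^{2}}{4}}.$$

Setting $b = 4$:
$$I = \frac{3 \sqrt{\pi}}{e^{4}}.$$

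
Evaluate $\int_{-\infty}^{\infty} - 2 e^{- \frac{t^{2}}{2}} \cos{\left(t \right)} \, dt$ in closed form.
$- \frac{2 \sqrt{2} \sqrt{\pi}}{e^{\frac{1}{2}}}$

Define $I(b) = \int_{-\infty}^{\infty} - 2 e^{- \frac{t^{2}}{2}} \cos{\left(b t \right)} \, dt$.

Differentiating under the integral sign,
$$I'(b) = \int_{-\infty}^{\infty} 2 t e^{- \frac{t^{2}}{2}} \sin{\left(b t \right)} \, dt.$$

Integrate $\int_{-\infty}^{\infty} t \sin(b t)\, e^{- \frac{t^{2}}{2}}\, dt$ by parts with $u = \sin(b t)$ and $dv = t\, e^{- \frac{t^{2}}{2}}\, dt$, giving $v = - e^{- \frac{t^{2}}{2}}$. The boundary term vanishes and
$$\int_{-\infty}^{\infty} t \sin(b t)\, e^{- \frac{t^{2}}{2}}\, dt = b \int_{-\infty}^{\infty} \cos(b t)\, e^{- \frac{t^{2}}{2}}\, dt,$$
so $I'(b) = - b\, I(b)$.

This is a separable first-order ODE; solving with the initial condition $I(0) = \int_{-\infty}^{\infty} - 2 e^{- \frac{t^{2}}{2}}\,dt = - 2 \sqrt{2} \sqrt{\pi}$ gives
$$I(b) = - 2 \sqrt{2} \sqrt{\pi} e^{- \frac{b^{2}}{2}}.$$

Setting $b = 1$:
$$I = - \frac{2 \sqrt{2} \sqrt{\pi}}{e^{\frac{1}{2}}}.$$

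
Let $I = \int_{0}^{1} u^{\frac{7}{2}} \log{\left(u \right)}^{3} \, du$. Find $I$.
$- \frac{32}{2187}$

Consider the simpler parametrised integral
$$J(a) = \int_{0}^{1} u^{a} \, du = \frac{1}{a + 1}.$$

Differentiating under the integral sign brings down a factor of $\ln u$:
$$\frac{dJ}{da} = \int_{0}^{1} u^{a} \log{\left(u \right)} \, du = - \frac{1}{\left(a + 1\right)^{2}}.$$

Repeating $3$ times in total — each differentiation brings down another $\ln u$ — gives
$$\frac{d^{3}J}{da^{3}} = \int_{0}^{1} u^{a} \log{\left(u \right)}^{3} \, du = - \frac{6}{\left(a + 1\right)^{4}},$$
and the integrand here is exactly the target integrand, so $I = - \frac{6}{\left(a + 1\right)^{4}}$.

Setting $a = \frac{7}{2}$:
$$I = - \frac{32}{2187}.$$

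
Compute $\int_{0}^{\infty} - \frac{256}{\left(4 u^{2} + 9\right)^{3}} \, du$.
$- \frac{8 \pi}{81}$

Start from the standard arctangent integral
$$J(a) = \int_{0}^{\infty} - \frac{4}{a^{2} + u^{2}} \, du = - \frac{2 \pi}{a}.$$

Differentiating under the integral sign with respect to $a$,
$$\frac{dJ}{da} = \int_{0}^{\infty} \frac{8 a}{\left(a^{2} + u^{2}\right)^{2}} \, du = \frac{2 \pi}{a^{2}},$$
so $\int_{0}^{\infty} - \frac{4}{\left(a^{2} + u^{2}\right)^{2}} \, du = - \frac{\pi}{a^{3}}$.

Repeating — each differentiation of $1/(u^2+a^2)^j$ produces $-2ja/(u^2+a^2)^{j+1}$ — and dividing through by $-2ja$ at each step yields, after $2$ differentiations in total,
$$\int_{0}^{\infty} - \frac{4}{\left(a^{2} + u^{2}\right)^{3}} \, du = - \frac{3 \pi}{4 a^{5}}.$$

Setting $a = \frac{3}{2}$:
$$I = - \frac{8 \pi}{81}.$$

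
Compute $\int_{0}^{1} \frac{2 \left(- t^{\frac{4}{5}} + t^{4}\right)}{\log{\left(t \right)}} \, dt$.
$\log{\left(\frac{625}{81} \right)}$

Introduce a parameter $a$ in the exponent: let $I(a) = \int_{0}^{1} \frac{2 \left(- t^{\frac{4}{5}} + t^{a}\right)}{\log{\left(t \right)}} \, dt$.

Since $\dfrac{\partial}{\partial a}\,t^{a} = t^{a} \ln t$, the $\ln t$ in the denominator cancels and
$$\frac{dI}{da} = \int_{0}^{1} 2 t^{a} \, dt = 2 \left[\frac{t^{a+1}}{a+1}\right]_0^1 = \frac{2}{a + 1}.$$

Integrating with respect to $a$ gives $I(a) = \log{\left(\frac{25 \left(a + 1\right)^{2}}{81} \right)} + C$.

At $a = \frac{4}{5}$ the integrand is identically $0$, so $I(\frac{4}{5}) = 0$. The closed form gives $0$, hence $C = 0$.

Setting $a = 4$:
$$I = \log{\left(\frac{625}{81} \right)}.$$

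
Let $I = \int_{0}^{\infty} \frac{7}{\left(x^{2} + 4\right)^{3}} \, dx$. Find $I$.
$\frac{21 \pi}{512}$

Begin with the known result
$$J(a) = \int_{0}^{\infty} \frac{7}{a^{2} + x^{2}} \, dx = \frac{7 \pi}{2 a}.$$

Differentiating under the integral sign with respect to $a$,
$$\frac{dJ}{da} = \int_{0}^{\infty} - \frac{14 a}{\left(a^{2} + x^{2}\right)^{2}} \, dx = - \frac{7 \pi}{2 a^{2}},$$
so $\int_{0}^{\infty} \frac{7}{\left(a^{2} + x^{2}\right)^{2}} \, dx = \frac{7 \pi}{4 a^{3}}$.

Repeating — each differentiation of $1/(x^2+a^2)^j$ produces $-2ja/(x^2+a^2)^{j+1}$ — and dividing through by $-2ja$ at each step yields, after $2$ differentiations in total,
$$\int_{0}^{\infty} \frac{7}{\left(a^{2} + x^{2}\right)^{3}} \, dx = \frac{21 \pi}{16 a^{5}}.$$

Setting $a = 2$:
$$I = \frac{21 \pi}{512}.$$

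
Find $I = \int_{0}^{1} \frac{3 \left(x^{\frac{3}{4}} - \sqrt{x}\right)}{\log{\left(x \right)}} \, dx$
$- \log{\left(\frac{216}{343} \right)}$

Consider the one-parameter family: let $I(a) = \int_{0}^{1} \frac{3 \left(x^{\frac{3}{4}} - x^{a}\right)}{\log{\left(x \right)}} \, dx$.

Since $\dfrac{\partial}{\partial a}\,x^{a} = x^{a} \ln x$, the $\ln x$ in the denominator cancels and
$$\frac{dI}{da} = \int_{0}^{1} -3 x^{a} \, dx = -3 \left[\frac{x^{a+1}}{a+1}\right]_0^1 = - \frac{3}{a + 1}.$$

Integrating with respect to $a$ gives $I(a) = - \log{\left(\frac{64 \left(a + 1\right)^{3}}{343} \right)} + C$.

At $a = \frac{3}{4}$ the integrand is identically $0$, so $I(\frac{3}{4}) = 0$. The closed form gives $0$, hence $C = 0$.

Setting $a = \frac{1}{2}$:
$$I = - \log{\left(\frac{216}{343} \right)}.$$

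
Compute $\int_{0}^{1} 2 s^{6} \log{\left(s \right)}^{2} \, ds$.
$\frac{4}{343}$

Consider the simpler parametrised integral
$$J(a) = \int_{0}^{1} 2 s^{a} \, ds = \frac{2}{a + 1}.$$

Differentiating under the integral sign brings down a factor of $\ln s$:
$$\frac{dJ}{da} = \int_{0}^{1} 2 s^{a} \log{\left(s \right)} \, ds = - \frac{2}{\left(a + 1\right)^{2}}.$$

Repeating twice in total — each differentiation brings down another $\ln s$ — gives
$$\frac{d^{2}J}{da^{2}} = \int_{0}^{1} 2 s^{a} \log{\left(s \right)}^{2} \, ds = \frac{4}{\left(a + 1\right)^{3}},$$
and the integrand here is exactly the target integrand, so $I = \frac{4}{\left(a + 1\right)^{3}}$.

Setting $a = 6$:
$$I = \frac{4}{343}.$$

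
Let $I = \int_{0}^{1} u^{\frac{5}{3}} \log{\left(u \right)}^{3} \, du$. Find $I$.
$- \frac{243}{2048}$

Consider the simpler parametrised integral
$$J(a) = \int_{0}^{1} u^{a} \, du = \frac{1}{a + 1}.$$

Differentiating under the integral sign brings down a factor of $\ln u$:
$$\frac{dJ}{da} = \int_{0}^{1} u^{a} \log{\left(u \right)} \, du = - \frac{1}{\left(a + 1\right)^{2}}.$$

Repeating $3$ times in total — each differentiation brings down another $\ln u$ — gives
$$\frac{d^{3}J}{da^{3}} = \int_{0}^{1} u^{a} \log{\left(u \right)}^{3} \, du = - \frac{6}{\left(a + 1\right)^{4}},$$
and the integrand here is exactly the target integrand, so $I = - \frac{6}{\left(a + 1\right)^{4}}$.

Setting $a = \frac{5}{3}$:
$$I = - \frac{243}{2048}.$$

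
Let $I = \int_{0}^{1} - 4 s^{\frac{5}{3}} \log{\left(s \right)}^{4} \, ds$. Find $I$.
$- \frac{729}{1024}$

Begin with the known integral
$$J(a) = \int_{0}^{1} - 4 s^{a} \, ds = - \frac{4}{a + 1}.$$

Differentiating under the integral sign brings down a factor of $\ln s$:
$$\frac{dJ}{da} = \int_{0}^{1} - 4 s^{a} \log{\left(s \right)} \, ds = \frac{4}{\left(a + 1\right)^{2}}.$$

Repeating $4$ times in total — each differentiation brings down another $\ln s$ — gives
$$\frac{d^{4}J}{da^{4}} = \int_{0}^{1} - 4 s^{a} \log{\left(s \right)}^{4} \, ds = - \frac{96}{\left(a + 1\right)^{5}},$$
and the integrand here is exactly the target integrand, so $I = - \frac{96}{\left(a + 1\right)^{5}}$.

Setting $a = \frac{5}{3}$:
$$I = - \frac{729}{1024}.$$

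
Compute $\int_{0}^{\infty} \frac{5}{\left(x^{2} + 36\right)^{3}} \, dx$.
$\frac{5 \pi}{41472}$

Begin with the known result
$$J(a) = \int_{0}^{\infty} \frac{5}{a^{2} + x^{2}} \, dx = \frac{5 \pi}{2 a}.$$

Differentiating under the integral sign with respect to $a$,
$$\frac{dJ}{da} = \int_{0}^{\infty} - \frac{10 a}{\left(a^{2} + x^{2}\right)^{2}} \, dx = - \frac{5 \pi}{2 a^{2}},$$
so $\int_{0}^{\infty} \frac{5}{\left(a^{2} + x^{2}\right)^{2}} \, dx = \frac{5 \pi}{4 a^{3}}$.

Repeating — each differentiation of $1/(x^2+a^2)^j$ produces $-2ja/(x^2+a^2)^{j+1}$ — and dividing through by $-2ja$ at each step yields, after $2$ differentiations in total,
$$\int_{0}^{\infty} \frac{5}{\left(a^{2} + x^{2}\right)^{3}} \, dx = \frac{15 \pi}{16 a^{5}}.$$

Setting $a = 6$:
$$I = \frac{5 \pi}{41472}.$$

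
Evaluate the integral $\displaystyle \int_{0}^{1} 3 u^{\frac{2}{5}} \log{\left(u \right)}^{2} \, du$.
$\frac{750}{343}$

Begin with the known integral
$$J(a) = \int_{0}^{1} 3 u^{a} \, du = \frac{3}{a + 1}.$$

Differentiating under the integral sign brings down a factor of $\ln u$:
$$\frac{dJ}{da} = \int_{0}^{1} 3 u^{a} \log{\left(u \right)} \, du = - \frac{3}{\left(a + 1\right)^{2}}.$$

Repeating twice in total — each differentiation brings down another $\ln u$ — gives
$$\frac{d^{2}J}{da^{2}} = \int_{0}^{1} 3 u^{a} \log{\left(u \right)}^{2} \, du = \frac{6}{\left(a + 1\right)^{3}},$$
and the integrand here is exactly the target integrand, so $I = \frac{6}{\left(a + 1\right)^{3}}$.

Setting $a = \frac{2}{5}$:
$$I = \frac{750}{343}.$$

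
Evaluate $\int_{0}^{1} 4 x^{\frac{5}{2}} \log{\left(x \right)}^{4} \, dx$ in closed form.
$\frac{3072}{16807}$

Consider the simpler parametrised integral
$$J(a) = \int_{0}^{1} 4 x^{a} \, dx = \frac{4}{a + 1}.$$

Differentiating under the integral sign brings down a factor of $\ln x$:
$$\frac{dJ}{da} = \int_{0}^{1} 4 x^{a} \log{\left(x \right)} \, dx = - \frac{4}{\left(a + 1\right)^{2}}.$$

Repeating $4$ times in total — each differentiation brings down another $\ln x$ — gives
$$\frac{d^{4}J}{da^{4}} = \int_{0}^{1} 4 x^{a} \log{\left(x \right)}^{4} \, dx = \frac{96}{\left(a + 1\right)^{5}},$$
and the integrand here is exactly the target integrand, so $I = \frac{96}{\left(a + 1\right)^{5}}$.

Setting $a = \frac{5}{2}$:
$$I = \frac{3072}{16807}.$$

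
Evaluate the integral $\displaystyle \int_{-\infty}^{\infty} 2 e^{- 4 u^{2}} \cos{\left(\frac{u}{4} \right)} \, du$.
$\frac{\sqrt{\pi}}{e^{\frac{1}{256}}}$

Let $b$ denote the cosine frequency and define $I(b) = \int_{-\infty}^{\infty} 2 e^{- 4 u^{2}} \cos{\left(b u \right)} \, du$.

Differentiating under the integral sign,
$$I'(b) = \int_{-\infty}^{\infty} - 2 u e^{- 4 u^{2}} \sin{\left(b u \right)} \, du.$$

Integrate $\int_{-\infty}^{\infty} u \sin(b u)\, e^{- 4 u^{2}}\, du$ by parts with $w = \sin(b u)$ and $dv = u\, e^{- 4 u^{2}}\, du$, giving $v = - \frac{e^{- 4 u^{2}}}{8}$. The boundary term vanishes and
$$\int_{-\infty}^{\infty} u \sin(b u)\, e^{- 4 u^{2}}\, du = \frac{b}{8} \int_{-\infty}^{\infty} \cos(b u)\, e^{- 4 u^{2}}\, du,$$
so $I'(b) = - \frac{b}{8}\, I(b)$.

This is a separable first-order ODE; solving with the initial condition $I(0) = \int_{-\infty}^{\infty} 2 e^{- 4 u^{2}}\,du = \sqrt{\pi}$ gives
$$I(b) = \sqrt{\pi} e^{- \frac{b^{2}}{16}}.$$

Setting $b = \frac{1}{4}$:
$$I = \frac{\sqrt{\pi}}{e^{\frac{1}{256}}}.$$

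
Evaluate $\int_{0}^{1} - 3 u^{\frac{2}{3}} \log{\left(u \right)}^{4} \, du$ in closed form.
$- \frac{17496}{3125}$

Consider the simpler parametrised integral
$$J(a) = \int_{0}^{1} - 3 u^{a} \, du = - \frac{3}{a + 1}.$$

Differentiating under the integral sign brings down a factor of $\ln u$:
$$\frac{dJ}{da} = \int_{0}^{1} - 3 u^{a} \log{\left(u \right)} \, du = \frac{3}{\left(a + 1\right)^{2}}.$$

Repeating $4$ times in total — each differentiation brings down another $\ln u$ — gives
$$\frac{d^{4}J}{da^{4}} = \int_{0}^{1} - 3 u^{a} \log{\left(u \right)}^{4} \, du = - \frac{72}{\left(a + 1\right)^{5}},$$
and the integrand here is exactly the target integrand, so $I = - \frac{72}{\left(a + 1\right)^{5}}$.

Setting $a = \frac{2}{3}$:
$$I = - \frac{17496}{3125}.$$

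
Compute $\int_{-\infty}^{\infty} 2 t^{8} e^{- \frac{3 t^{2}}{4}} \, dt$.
$\frac{2240 \sqrt{3} \sqrt{\pi}}{81}$

Consider the simpler parametrised integral
$$J(a) = \int_{-\infty}^{\infty} 2 e^{- a t^{2}} \, dt = \frac{2 \sqrt{\pi}}{\sqrt{a}}.$$

Differentiating under the integral sign brings down a factor of $(-t^2)$:
$$\frac{dJ}{da} = \int_{-\infty}^{\infty} - 2 t^{2} e^{- a t^{2}} \, dt = - \frac{\sqrt{\pi}}{a^{\frac{3}{2}}}.$$

Repeating $4$ times in total — each differentiation brings down another $(-t^2)$ — gives
$$\frac{d^{4}J}{da^{4}} = \int_{-\infty}^{\infty} 2 t^{8} e^{- a t^{2}} \, dt = \frac{105 \sqrt{\pi}}{8 a^{\frac{9}{2}}},$$
and the integrand here is exactly the target integrand, so $I = \frac{105 \sqrt{\pi}}{8 a^{\frac{9}{2}}}$.

Setting $a = \frac{3}{4}$:
$$I = \frac{2240 \sqrt{3} \sqrt{\pi}}{81}.$$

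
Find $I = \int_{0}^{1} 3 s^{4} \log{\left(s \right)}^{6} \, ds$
$\frac{432}{15625}$

Start from the elementary integral
$$J(a) = \int_{0}^{1} 3 s^{a} \, ds = \frac{3}{a + 1}.$$

Differentiating under the integral sign brings down a factor of $\ln s$:
$$\frac{dJ}{da} = \int_{0}^{1} 3 s^{a} \log{\left(s \right)} \, ds = - \frac{3}{\left(a + 1\right)^{2}}.$$

Repeating $6$ times in total — each differentiation brings down another $\ln s$ — gives
$$\frac{d^{6}J}{da^{6}} = \int_{0}^{1} 3 s^{a} \log{\left(s \right)}^{6} \, ds = \frac{2160}{\left(a + 1\right)^{7}},$$
and the integrand here is exactly the target integrand, so $I = \frac{2160}{\left(a + 1\right)^{7}}$.

Setting $a = 4$:
$$I = \frac{432}{15625}.$$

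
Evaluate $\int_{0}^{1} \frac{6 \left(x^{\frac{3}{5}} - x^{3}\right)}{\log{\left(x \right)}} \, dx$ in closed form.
$\log{\left(\frac{64}{15625} \right)}$

Consider the one-parameter family: let $I(a) = \int_{0}^{1} \frac{6 \left(- x^{3} + x^{a}\right)}{\log{\left(x \right)}} \, dx$.

Since $\dfrac{\partial}{\partial a}\,x^{a} = x^{a} \ln x$, the $\ln x$ in the denominator cancels and
$$\frac{dI}{da} = \int_{0}^{1} 6 x^{a} \, dx = 6 \left[\frac{x^{a+1}}{a+1}\right]_0^1 = \frac{6}{a + 1}.$$

Integrating with respect to $a$ gives $I(a) = \log{\left(\frac{\left(a + 1\right)^{6}}{4096} \right)} + C$.

At $a = 3$ the integrand is identically $0$, so $I(3) = 0$. The closed form gives $0$, hence $C = 0$.

Setting $a = \frac{3}{5}$:
$$I = \log{\left(\frac{64}{15625} \right)}.$$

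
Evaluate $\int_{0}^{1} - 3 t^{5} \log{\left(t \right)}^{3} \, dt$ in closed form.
$\frac{1}{72}$

Start from the elementary integral
$$J(a) = \int_{0}^{1} - 3 t^{a} \, dt = - \frac{3}{a + 1}.$$

Differentiating under the integral sign brings down a factor of $\ln t$:
$$\frac{dJ}{da} = \int_{0}^{1} - 3 t^{a} \log{\left(t \right)} \, dt = \frac{3}{\left(a + 1\right)^{2}}.$$

Repeating $3$ times in total — each differentiation brings down another $\ln t$ — gives
$$\frac{d^{3}J}{da^{3}} = \int_{0}^{1} - 3 t^{a} \log{\left(t \right)}^{3} \, dt = \frac{18}{\left(a + 1\right)^{4}},$$
and the integrand here is exactly the target integrand, so $I = \frac{18}{\left(a + 1\right)^{4}}$.

Setting $a = 5$:
$$I = \frac{1}{72}.$$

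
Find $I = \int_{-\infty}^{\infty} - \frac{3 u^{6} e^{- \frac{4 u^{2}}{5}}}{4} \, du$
$- \frac{5625 \sqrt{5} \sqrt{\pi}}{4096}$

Consider the simpler parametrised integral
$$J(a) = \int_{-\infty}^{\infty} - \frac{3 e^{- a u^{2}}}{4} \, du = - \frac{3 \sqrt{\pi}}{4 \sqrt{a}}.$$

Differentiating under the integral sign brings down a factor of $(-u^2)$:
$$\frac{dJ}{da} = \int_{-\infty}^{\infty} \frac{3 u^{2} e^{- a u^{2}}}{4} \, du = \frac{3 \sqrt{\pi}}{8 a^{\frac{3}{2}}}.$$

Repeating $3$ times in total — each differentiation brings down another $(-u^2)$ — gives
$$\frac{d^{3}J}{da^{3}} = \int_{-\infty}^{\infty} \frac{3 u^{6} e^{- a u^{2}}}{4} \, du = \frac{45 \sqrt{\pi}}{32 a^{\frac{7}{2}}},$$
and the integrand here is $(-1)^{3}$ times the target integrand, so $I = (-1)^{3}\,\frac{d^{3}J}{da^{3}} = - \frac{45 \sqrt{\pi}}{32 a^{\frac{7}{2}}}$.

Setting $a = \frac{4}{5}$:
$$I = - \frac{5625 \sqrt{5} \sqrt{\pi}}{4096}.$$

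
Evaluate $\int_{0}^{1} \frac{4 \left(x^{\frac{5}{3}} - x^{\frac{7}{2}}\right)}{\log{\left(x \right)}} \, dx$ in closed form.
$- \log{\left(\frac{531441}{65536} \right)}$

Introduce a parameter $a$ in the exponent: let $I(a) = \int_{0}^{1} \frac{4 \left(x^{\frac{5}{3}} - x^{a}\right)}{\log{\left(x \right)}} \, dx$.

Since $\dfrac{\partial}{\partial a}\,x^{a} = x^{a} \ln x$, the $\ln x$ in the denominator cancels and
$$\frac{dI}{da} = \int_{0}^{1} -4 x^{a} \, dx = -4 \left[\frac{x^{a+1}}{a+1}\right]_0^1 = - \frac{4}{a + 1}.$$

Integrating with respect to $a$ gives $I(a) = - \log{\left(\frac{81 \left(a + 1\right)^{4}}{4096} \right)} + C$.

At $a = \frac{5}{3}$ the integrand is identically $0$, so $I(\frac{5}{3}) = 0$. The closed form gives $0$, hence $C = 0$.

Setting $a = \frac{7}{2}$:
$$I = - \log{\left(\frac{531441}{65536} \right)}.$$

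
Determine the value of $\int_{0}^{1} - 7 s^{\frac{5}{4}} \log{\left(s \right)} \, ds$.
$\frac{112}{81}$

Start from the elementary integral
$$J(a) = \int_{0}^{1} - 7 s^{a} \, ds = - \frac{7}{a + 1}.$$

Differentiating under the integral sign brings down a factor of $\ln s$:
$$\frac{dJ}{da} = \int_{0}^{1} - 7 s^{a} \log{\left(s \right)} \, ds = \frac{7}{\left(a + 1\right)^{2}}.$$

The integral on the left is $I$, so $I = \frac{7}{\left(a + 1\right)^{2}}$.

Setting $a = \frac{5}{4}$:
$$I = \frac{112}{81}.$$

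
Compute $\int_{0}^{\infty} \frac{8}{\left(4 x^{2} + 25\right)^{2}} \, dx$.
$\frac{\pi}{125}$

Begin with the known result
$$J(a) = \int_{0}^{\infty} \frac{1}{2 \left(a^{2} + x^{2}\right)} \, dx = \frac{\pi}{4 a}.$$

Differentiating under the integral sign with respect to $a$,
$$\frac{dJ}{da} = \int_{0}^{\infty} - \frac{a}{\left(a^{2} + x^{2}\right)^{2}} \, dx = - \frac{\pi}{4 a^{2}},$$
so $\int_{0}^{\infty} \frac{1}{2 \left(a^{2} + x^{2}\right)^{2}} \, dx = \frac{\pi}{8 a^{3}}$.

Setting $a = \frac{5}{2}$:
$$I = \frac{\pi}{125}.$$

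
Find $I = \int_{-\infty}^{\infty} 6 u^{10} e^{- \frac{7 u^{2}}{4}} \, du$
$\frac{51840 \sqrt{7} \sqrt{\pi}}{16807}$

Begin with the known integral
$$J(a) = \int_{-\infty}^{\infty} 6 e^{- a u^{2}} \, du = \frac{6 \sqrt{\pi}}{\sqrt{a}}.$$

Differentiating under the integral sign brings down a factor of $(-u^2)$:
$$\frac{dJ}{da} = \int_{-\infty}^{\infty} - 6 u^{2} e^{- a u^{2}} \, du = - \frac{3 \sqrt{\pi}}{a^{\frac{3}{2}}}.$$

Repeating $5$ times in total — each differentiation brings down another $(-u^2)$ — gives
$$\frac{d^{5}J}{da^{5}} = \int_{-\infty}^{\infty} - 6 u^{10} e^{- a u^{2}} \, du = - \frac{2835 \sqrt{\pi}}{16 a^{\frac{11}{2}}},$$
and the integrand here is $(-1)^{5}$ times the target integrand, so $I = (-1)^{5}\,\frac{d^{5}J}{da^{5}} = \frac{2835 \sqrt{\pi}}{16 a^{\frac{11}{2}}}$.

Setting $a = \frac{7}{4}$:
$$I = \frac{51840 \sqrt{7} \sqrt{\pi}}{16807}.$$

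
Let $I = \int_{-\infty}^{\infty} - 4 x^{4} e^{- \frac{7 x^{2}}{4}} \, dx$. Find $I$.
$- \frac{96 \sqrt{7} \sqrt{\pi}}{343}$

Start from the elementary integral
$$J(a) = \int_{-\infty}^{\infty} - 4 e^{- a x^{2}} \, dx = - \frac{4 \sqrt{\pi}}{\sqrt{a}}.$$

Differentiating under the integral sign brings down a factor of $(-x^2)$:
$$\frac{dJ}{da} = \int_{-\infty}^{\infty} 4 x^{2} e^{- a x^{2}} \, dx = \frac{2 \sqrt{\pi}}{a^{\frac{3}{2}}}.$$

Repeating twice in total — each differentiation brings down another $(-x^2)$ — gives
$$\frac{d^{2}J}{da^{2}} = \int_{-\infty}^{\infty} - 4 x^{4} e^{- a x^{2}} \, dx = - \frac{3 \sqrt{\pi}}{a^{\frac{5}{2}}},$$
and the integrand here is exactly the target integrand, so $I = - \frac{3 \sqrt{\pi}}{a^{\frac{5}{2}}}$.

Setting $a = \frac{7}{4}$:
$$I = - \frac{96 \sqrt{7} \sqrt{\pi}}{343}.$$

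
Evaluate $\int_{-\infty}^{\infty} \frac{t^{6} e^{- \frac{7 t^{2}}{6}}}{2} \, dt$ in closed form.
$\frac{405 \sqrt{42} \sqrt{\pi}}{4802}$

Consider the simpler parametrised integral
$$J(a) = \int_{-\infty}^{\infty} \frac{e^{- a t^{2}}}{2} \, dt = \frac{\sqrt{\pi}}{2 \sqrt{a}}.$$

Differentiating under the integral sign brings down a factor of $(-t^2)$:
$$\frac{dJ}{da} = \int_{-\infty}^{\infty} - \frac{t^{2} e^{- a t^{2}}}{2} \, dt = - \frac{\sqrt{\pi}}{4 a^{\frac{3}{2}}}.$$

Repeating $3$ times in total — each differentiation brings down another $(-t^2)$ — gives
$$\frac{d^{3}J}{da^{3}} = \int_{-\infty}^{\infty} - \frac{t^{6} e^{- a t^{2}}}{2} \, dt = - \frac{15 \sqrt{\pi}}{16 a^{\frac{7}{2}}},$$
and the integrand here is $(-1)^{3}$ times the target integrand, so $I = (-1)^{3}\,\frac{d^{3}J}{da^{3}} = \frac{15 \sqrt{\pi}}{16 a^{\frac{7}{2}}}$.

Setting $a = \frac{7}{6}$:
$$I = \frac{405 \sqrt{42} \sqrt{\pi}}{4802}.$$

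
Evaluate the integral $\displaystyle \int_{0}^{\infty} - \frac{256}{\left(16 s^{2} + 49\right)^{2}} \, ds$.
$- \frac{16 \pi}{343}$

Begin with the known result
$$J(a) = \int_{0}^{\infty} - \frac{1}{a^{2} + s^{2}} \, ds = - \frac{\pi}{2 a}.$$

Differentiating under the integral sign with respect to $a$,
$$\frac{dJ}{da} = \int_{0}^{\infty} \frac{2 a}{\left(a^{2} + s^{2}\right)^{2}} \, ds = \frac{\pi}{2 a^{2}},$$
so $\int_{0}^{\infty} - \frac{1}{\left(a^{2} + s^{2}\right)^{2}} \, ds = - \frac{\pi}{4 a^{3}}$.

Setting $a = \frac{7}{4}$:
$$I = - \frac{16 \pi}{343}.$$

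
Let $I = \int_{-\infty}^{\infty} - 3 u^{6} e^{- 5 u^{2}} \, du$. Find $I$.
$- \frac{9 \sqrt{5} \sqrt{\pi}}{1000}$

Consider the simpler parametrised integral
$$J(a) = \int_{-\infty}^{\infty} - 3 e^{- a u^{2}} \, du = - \frac{3 \sqrt{\pi}}{\sqrt{a}}.$$

Differentiating under the integral sign brings down a factor of $(-u^2)$:
$$\frac{dJ}{da} = \int_{-\infty}^{\infty} 3 u^{2} e^{- a u^{2}} \, du = \frac{3 \sqrt{\pi}}{2 a^{\frac{3}{2}}}.$$

Repeating $3$ times in total — each differentiation brings down another $(-u^2)$ — gives
$$\frac{d^{3}J}{da^{3}} = \int_{-\infty}^{\infty} 3 u^{6} e^{- a u^{2}} \, du = \frac{45 \sqrt{\pi}}{8 a^{\frac{7}{2}}},$$
and the integrand here is $(-1)^{3}$ times the target integrand, so $I = (-1)^{3}\,\frac{d^{3}J}{da^{3}} = - \frac{45 \sqrt{\pi}}{8 a^{\frac{7}{2}}}$.

Setting $a = 5$:
$$I = - \frac{9 \sqrt{5} \sqrt{\pi}}{1000}.$$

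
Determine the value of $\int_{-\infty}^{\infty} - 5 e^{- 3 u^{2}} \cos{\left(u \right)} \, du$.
$- \frac{5 \sqrt{3} \sqrt{\pi}}{3 e^{\frac{1}{12}}}$

Define $I(b) = \int_{-\infty}^{\infty} - 5 e^{- 3 u^{2}} \cos{\left(b u \right)} \, du$.

Differentiating under the integral sign,
$$I'(b) = \int_{-\infty}^{\infty} 5 u e^{- 3 u^{2}} \sin{\left(b u \right)} \, du.$$

Integrate $\int_{-\infty}^{\infty} u \sin(b u)\, e^{- 3 u^{2}}\, du$ by parts with $w = \sin(b u)$ and $dv = u\, e^{- 3 u^{2}}\, du$, giving $v = - \frac{e^{- 3 u^{2}}}{6}$. The boundary term vanishes and
$$\int_{-\infty}^{\infty} u \sin(b u)\, e^{- 3 u^{2}}\, du = \frac{b}{6} \int_{-\infty}^{\infty} \cos(b u)\, e^{- 3 u^{2}}\, du,$$
so $I'(b) = - \frac{b}{6}\, I(b)$.

This is a separable first-order ODE; solving with the initial condition $I(0) = \int_{-\infty}^{\infty} - 5 e^{- 3 u^{2}}\,du = - \frac{5 \sqrt{3} \sqrt{\pi}}{3}$ gives
$$I(b) = - \frac{5 \sqrt{3} \sqrt{\pi} e^{- \frac{b^{2}}{12}}}{3}.$$

Setting $b = 1$:
$$I = - \frac{5 \sqrt{3} \sqrt{\pi}}{3 e^{\frac{1}{12}}}.$$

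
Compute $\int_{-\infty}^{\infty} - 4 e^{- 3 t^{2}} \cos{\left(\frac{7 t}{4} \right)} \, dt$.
$- \frac{4 \sqrt{3} \sqrt{\pi}}{3 e^{\frac{49}{192}}}$

Let $b$ denote the cosine frequency and define $I(b) = \int_{-\infty}^{\infty} - 4 e^{- 3 t^{2}} \cos{\left(b t \right)} \, dt$.

Differentiating under the integral sign,
$$I'(b) = \int_{-\infty}^{\infty} 4 t e^{- 3 t^{2}} \sin{\left(b t \right)} \, dt.$$

Integrate $\int_{-\infty}^{\infty} t \sin(b t)\, e^{- 3 t^{2}}\, dt$ by parts with $u = \sin(b t)$ and $dv = t\, e^{- 3 t^{2}}\, dt$, giving $v = - \frac{e^{- 3 t^{2}}}{6}$. The boundary term vanishes and
$$\int_{-\infty}^{\infty} t \sin(b t)\, e^{- 3 t^{2}}\, dt = \frac{b}{6} \int_{-\infty}^{\infty} \cos(b t)\, e^{- 3 t^{2}}\, dt,$$
so $I'(b) = - \frac{b}{6}\, I(b)$.

This is a separable first-order ODE; solving with the initial condition $I(0) = \int_{-\infty}^{\infty} - 4 e^{- 3 t^{2}}\,dt = - \frac{4 \sqrt{3} \sqrt{\pi}}{3}$ gives
$$I(b) = - \frac{4 \sqrt{3} \sqrt{\pi} e^{- \frac{b^{2}}{12}}}{3}.$$

Setting $b = \frac{7}{4}$:
$$I = - \frac{4 \sqrt{3} \sqrt{\pi}}{3 e^{\frac{49}{192}}}.$$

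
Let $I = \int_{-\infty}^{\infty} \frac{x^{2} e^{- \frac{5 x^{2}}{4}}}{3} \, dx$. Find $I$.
$\frac{4 \sqrt{5} \sqrt{\pi}}{75}$

Begin with the known integral
$$J(a) = \int_{-\infty}^{\infty} \frac{e^{- a x^{2}}}{3} \, dx = \frac{\sqrt{\pi}}{3 \sqrt{a}}.$$

Differentiating under the integral sign brings down a factor of $(-x^2)$:
$$\frac{dJ}{da} = \int_{-\infty}^{\infty} - \frac{x^{2} e^{- a x^{2}}}{3} \, dx = - \frac{\sqrt{\pi}}{6 a^{\frac{3}{2}}}.$$

The integral on the left is $-I$, so $I = \frac{\sqrt{\pi}}{6 a^{\frac{3}{2}}}$.

Setting $a = \frac{5}{4}$:
$$I = \frac{4 \sqrt{5} \sqrt{\pi}}{75}.$$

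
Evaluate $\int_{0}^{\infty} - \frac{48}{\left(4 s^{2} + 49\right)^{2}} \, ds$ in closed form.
$- \frac{6 \pi}{343}$

Start from the standard arctangent integral
$$J(a) = \int_{0}^{\infty} - \frac{3}{a^{2} + s^{2}} \, ds = - \frac{3 \pi}{2 a}.$$

Differentiating under the integral sign with respect to $a$,
$$\frac{dJ}{da} = \int_{0}^{\infty} \frac{6 a}{\left(a^{2} + s^{2}\right)^{2}} \, ds = \frac{3 \pi}{2 a^{2}},$$
so $\int_{0}^{\infty} - \frac{3}{\left(a^{2} + s^{2}\right)^{2}} \, ds = - \frac{3 \pi}{4 a^{3}}$.

Setting $a = \frac{7}{2}$:
$$I = - \frac{6 \pi}{343}.$$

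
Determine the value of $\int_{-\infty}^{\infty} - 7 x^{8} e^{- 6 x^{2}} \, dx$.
$- \frac{245 \sqrt{6} \sqrt{\pi}}{41472}$

Begin with the known integral
$$J(a) = \int_{-\infty}^{\infty} - 7 e^{- a x^{2}} \, dx = - \frac{7 \sqrt{\pi}}{\sqrt{a}}.$$

Differentiating under the integral sign brings down a factor of $(-x^2)$:
$$\frac{dJ}{da} = \int_{-\infty}^{\infty} 7 x^{2} e^{- a x^{2}} \, dx = \frac{7 \sqrt{\pi}}{2 a^{\frac{3}{2}}}.$$

Repeating $4$ times in total — each differentiation brings down another $(-x^2)$ — gives
$$\frac{d^{4}J}{da^{4}} = \int_{-\infty}^{\infty} - 7 x^{8} e^{- a x^{2}} \, dx = - \frac{735 \sqrt{\pi}}{16 a^{\frac{9}{2}}},$$
and the integrand here is exactly the target integrand, so $I = - \frac{735 \sqrt{\pi}}{16 a^{\frac{9}{2}}}$.

Setting $a = 6$:
$$I = - \frac{245 \sqrt{6} \sqrt{\pi}}{41472}.$$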